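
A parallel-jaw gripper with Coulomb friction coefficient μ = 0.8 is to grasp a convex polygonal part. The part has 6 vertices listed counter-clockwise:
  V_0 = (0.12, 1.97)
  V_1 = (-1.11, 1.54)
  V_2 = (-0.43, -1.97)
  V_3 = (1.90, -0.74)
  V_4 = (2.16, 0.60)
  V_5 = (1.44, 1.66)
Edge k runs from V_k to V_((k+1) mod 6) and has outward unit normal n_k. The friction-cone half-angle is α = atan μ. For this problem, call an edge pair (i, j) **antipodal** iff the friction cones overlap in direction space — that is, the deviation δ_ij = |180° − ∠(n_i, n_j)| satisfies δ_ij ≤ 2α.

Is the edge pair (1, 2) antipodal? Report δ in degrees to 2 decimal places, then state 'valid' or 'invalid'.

δ = 73.13°, valid

α = atan 0.8 = 38.66°;  2α = 77.32°
edge 1: e_1 = (+0.68, -3.51);  n_1 = (-0.9817, -0.1902)
edge 2: e_2 = (+2.33, +1.23);  n_2 = (+0.4668, -0.8843)
∠(n_1, n_2) = 106.87°
δ = |180° − 106.87°| = 73.13°
73.13° ≤ 2α = 77.32°  →  valid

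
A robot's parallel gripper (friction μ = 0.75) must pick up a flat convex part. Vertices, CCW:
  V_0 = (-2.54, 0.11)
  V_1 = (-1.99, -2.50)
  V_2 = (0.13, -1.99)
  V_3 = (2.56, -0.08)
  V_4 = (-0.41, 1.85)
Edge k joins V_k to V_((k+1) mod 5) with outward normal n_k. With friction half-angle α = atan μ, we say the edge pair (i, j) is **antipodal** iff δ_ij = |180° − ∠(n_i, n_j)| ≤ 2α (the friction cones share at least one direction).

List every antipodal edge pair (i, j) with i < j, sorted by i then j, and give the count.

count = 6; pairs: (0,2), (0,3), (1,3), (1,4), (2,3), (2,4)

α = atan 0.75 = 36.87°;  2α = 73.74°
n_0 = (-0.9785, -0.2062)
n_1 = (+0.2339, -0.9723)
n_2 = (+0.6180, -0.7862)
n_3 = (+0.5449, +0.8385)
n_4 = (-0.6326, +0.7744)
  (0,1): δ = 88.37°  ·
  (0,2): δ = 63.73°  ✓
  (0,3): δ = 45.08°  ✓
  (0,4): δ = 117.35°  ·
  (1,2): δ = 155.36°  ·
  (1,3): δ = 46.54°  ✓
  (1,4): δ = 25.72°  ✓
  (2,3): δ = 71.18°  ✓
  (2,4): δ = 1.08°  ✓
  (3,4): δ = 107.74°  ·
antipodal pairs: 6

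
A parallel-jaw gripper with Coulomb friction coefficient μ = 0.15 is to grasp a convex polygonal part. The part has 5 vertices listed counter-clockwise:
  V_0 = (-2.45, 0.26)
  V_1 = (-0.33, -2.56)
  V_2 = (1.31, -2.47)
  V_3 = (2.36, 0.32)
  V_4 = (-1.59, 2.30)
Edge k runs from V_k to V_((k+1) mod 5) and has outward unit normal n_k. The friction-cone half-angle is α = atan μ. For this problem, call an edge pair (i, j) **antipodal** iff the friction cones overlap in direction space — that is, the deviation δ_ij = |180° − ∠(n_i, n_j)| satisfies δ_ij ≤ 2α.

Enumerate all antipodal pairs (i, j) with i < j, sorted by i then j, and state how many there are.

α = atan 0.15 = 8.53°;  2α = 17.06°
n_0 = (-0.7993, -0.6009)
n_1 = (+0.0548, -0.9985)
n_2 = (+0.9359, -0.3522)
n_3 = (+0.4481, +0.8940)
n_4 = (-0.9215, +0.3885)
  (0,1): δ = 123.79°  ·
  (0,2): δ = 57.56°  ·
  (0,3): δ = 26.44°  ·
  (0,4): δ = 120.21°  ·
  (1,2): δ = 113.76°  ·
  (1,3): δ = 29.76°  ·
  (1,4): δ = 64.00°  ·
  (2,3): δ = 96.00°  ·
  (2,4): δ = 2.24°  ✓
  (3,4): δ = 86.24°  ·
antipodal pairs: 1

count = 1; pairs: (2,4)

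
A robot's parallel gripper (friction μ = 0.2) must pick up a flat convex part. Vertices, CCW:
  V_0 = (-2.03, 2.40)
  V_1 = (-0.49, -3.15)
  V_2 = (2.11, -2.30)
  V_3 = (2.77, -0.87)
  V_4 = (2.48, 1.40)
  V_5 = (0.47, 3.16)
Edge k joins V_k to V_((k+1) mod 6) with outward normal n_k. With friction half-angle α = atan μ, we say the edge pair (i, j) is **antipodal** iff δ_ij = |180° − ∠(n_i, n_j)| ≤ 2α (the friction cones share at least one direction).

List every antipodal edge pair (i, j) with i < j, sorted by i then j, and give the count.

α = atan 0.2 = 11.31°;  2α = 22.62°
n_0 = (-0.9636, -0.2674)
n_1 = (+0.3107, -0.9505)
n_2 = (+0.9080, -0.4191)
n_3 = (+0.9919, +0.1267)
n_4 = (+0.6588, +0.7523)
n_5 = (-0.2909, +0.9568)
  (0,1): δ = 87.40°  ·
  (0,2): δ = 40.28°  ·
  (0,3): δ = 8.23°  ✓
  (0,4): δ = 33.29°  ·
  (0,5): δ = 91.40°  ·
  (1,2): δ = 132.88°  ·
  (1,3): δ = 100.82°  ·
  (1,4): δ = 59.31°  ·
  (1,5): δ = 1.19°  ✓
  (2,3): δ = 147.94°  ·
  (2,4): δ = 106.43°  ·
  (2,5): δ = 48.32°  ·
  (3,4): δ = 138.49°  ·
  (3,5): δ = 80.37°  ·
  (4,5): δ = 121.88°  ·
antipodal pairs: 2

count = 2; pairs: (0,3), (1,5)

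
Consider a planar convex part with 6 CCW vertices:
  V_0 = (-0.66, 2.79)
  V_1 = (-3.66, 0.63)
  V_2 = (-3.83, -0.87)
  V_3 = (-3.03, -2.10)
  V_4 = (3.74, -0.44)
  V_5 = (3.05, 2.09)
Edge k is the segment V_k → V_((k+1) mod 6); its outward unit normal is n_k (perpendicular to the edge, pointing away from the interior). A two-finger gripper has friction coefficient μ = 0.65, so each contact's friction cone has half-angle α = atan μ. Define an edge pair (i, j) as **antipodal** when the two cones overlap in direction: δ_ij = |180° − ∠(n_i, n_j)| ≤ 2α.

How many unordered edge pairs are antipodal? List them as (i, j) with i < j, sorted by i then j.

α = atan 0.65 = 33.02°;  2α = 66.05°
n_0 = (-0.5843, +0.8115)
n_1 = (-0.9936, +0.1126)
n_2 = (-0.8383, -0.5452)
n_3 = (+0.2381, -0.9712)
n_4 = (+0.9648, +0.2631)
n_5 = (+0.1854, +0.9827)
  (0,1): δ = 132.22°  ·
  (0,2): δ = 92.71°  ·
  (0,3): δ = 21.98°  ✓
  (0,4): δ = 69.50°  ·
  (0,5): δ = 133.56°  ·
  (1,2): δ = 140.49°  ·
  (1,3): δ = 69.76°  ·
  (1,4): δ = 21.72°  ✓
  (1,5): δ = 85.78°  ·
  (2,3): δ = 109.26°  ·
  (2,4): δ = 17.79°  ✓
  (2,5): δ = 46.27°  ✓
  (3,4): δ = 88.52°  ·
  (3,5): δ = 24.46°  ✓
  (4,5): δ = 115.94°  ·
antipodal pairs: 5

count = 5; pairs: (0,3), (1,4), (2,4), (2,5), (3,5)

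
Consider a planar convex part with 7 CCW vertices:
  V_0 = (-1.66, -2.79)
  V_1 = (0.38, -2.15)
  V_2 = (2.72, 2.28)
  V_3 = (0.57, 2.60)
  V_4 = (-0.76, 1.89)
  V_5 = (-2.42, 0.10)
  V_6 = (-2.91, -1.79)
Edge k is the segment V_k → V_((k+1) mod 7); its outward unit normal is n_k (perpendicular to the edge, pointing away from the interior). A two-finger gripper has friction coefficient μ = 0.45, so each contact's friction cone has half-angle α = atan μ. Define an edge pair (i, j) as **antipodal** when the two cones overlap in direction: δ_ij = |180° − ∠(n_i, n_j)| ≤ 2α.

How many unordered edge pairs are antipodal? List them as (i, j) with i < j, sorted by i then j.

α = atan 0.45 = 24.23°;  2α = 48.46°
n_0 = (+0.2993, -0.9541)
n_1 = (+0.8842, -0.4671)
n_2 = (+0.1472, +0.9891)
n_3 = (-0.4709, +0.8822)
n_4 = (-0.7332, +0.6800)
n_5 = (-0.9680, +0.2510)
n_6 = (-0.6247, -0.7809)
  (0,1): δ = 135.26°  ·
  (0,2): δ = 25.88°  ✓
  (0,3): δ = 10.68°  ✓
  (0,4): δ = 29.74°  ✓
  (0,5): δ = 58.05°  ·
  (0,6): δ = 123.92°  ·
  (1,2): δ = 70.62°  ·
  (1,3): δ = 34.06°  ✓
  (1,4): δ = 15.00°  ✓
  (1,5): δ = 13.31°  ✓
  (1,6): δ = 79.18°  ·
  (2,3): δ = 143.44°  ·
  (2,4): δ = 124.38°  ·
  (2,5): δ = 96.07°  ·
  (2,6): δ = 30.19°  ✓
  (3,4): δ = 160.94°  ·
  (3,5): δ = 132.63°  ·
  (3,6): δ = 66.75°  ·
  (4,5): δ = 151.69°  ·
  (4,6): δ = 85.82°  ·
  (5,6): δ = 114.13°  ·
antipodal pairs: 7

count = 7; pairs: (0,2), (0,3), (0,4), (1,3), (1,4), (1,5), (2,6)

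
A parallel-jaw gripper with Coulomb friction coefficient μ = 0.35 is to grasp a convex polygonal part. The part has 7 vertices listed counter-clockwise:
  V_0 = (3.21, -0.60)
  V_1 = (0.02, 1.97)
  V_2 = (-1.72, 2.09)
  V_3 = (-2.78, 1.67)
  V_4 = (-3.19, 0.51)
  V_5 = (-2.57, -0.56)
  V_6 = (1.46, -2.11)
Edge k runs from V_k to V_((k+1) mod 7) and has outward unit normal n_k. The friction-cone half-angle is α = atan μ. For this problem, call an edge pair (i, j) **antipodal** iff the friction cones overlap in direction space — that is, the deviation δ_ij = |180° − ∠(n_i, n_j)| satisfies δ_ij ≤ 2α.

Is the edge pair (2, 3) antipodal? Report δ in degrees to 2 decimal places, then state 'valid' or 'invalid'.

δ = 131.08°, invalid

α = atan 0.35 = 19.29°;  2α = 38.58°
edge 2: e_2 = (-1.06, -0.42);  n_2 = (-0.3684, +0.9297)
edge 3: e_3 = (-0.41, -1.16);  n_3 = (-0.9428, +0.3332)
∠(n_2, n_3) = 48.92°
δ = |180° − 48.92°| = 131.08°
131.08° > 2α = 38.58°  →  invalid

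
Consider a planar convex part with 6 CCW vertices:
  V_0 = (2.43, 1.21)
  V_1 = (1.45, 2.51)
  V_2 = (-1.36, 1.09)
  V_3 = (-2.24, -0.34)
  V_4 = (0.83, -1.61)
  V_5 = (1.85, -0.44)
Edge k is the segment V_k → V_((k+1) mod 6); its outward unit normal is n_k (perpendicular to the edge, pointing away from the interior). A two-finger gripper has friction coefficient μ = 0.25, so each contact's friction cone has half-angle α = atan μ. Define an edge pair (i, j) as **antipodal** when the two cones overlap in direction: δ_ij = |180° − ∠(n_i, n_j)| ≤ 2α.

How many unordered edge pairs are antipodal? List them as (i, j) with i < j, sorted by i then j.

α = atan 0.25 = 14.04°;  2α = 28.07°
n_0 = (+0.7985, +0.6020)
n_1 = (-0.4510, +0.8925)
n_2 = (-0.8517, +0.5241)
n_3 = (-0.3823, -0.9241)
n_4 = (+0.7538, -0.6571)
n_5 = (+0.9434, -0.3316)
  (0,1): δ = 100.20°  ·
  (0,2): δ = 68.62°  ·
  (0,3): δ = 30.52°  ·
  (0,4): δ = 101.91°  ·
  (0,5): δ = 123.62°  ·
  (1,2): δ = 148.42°  ·
  (1,3): δ = 49.28°  ·
  (1,4): δ = 22.11°  ✓
  (1,5): δ = 43.82°  ·
  (2,3): δ = 80.87°  ·
  (2,4): δ = 9.47°  ✓
  (2,5): δ = 12.24°  ✓
  (3,4): δ = 108.61°  ·
  (3,5): δ = 86.89°  ·
  (4,5): δ = 158.29°  ·
antipodal pairs: 3

count = 3; pairs: (1,4), (2,4), (2,5)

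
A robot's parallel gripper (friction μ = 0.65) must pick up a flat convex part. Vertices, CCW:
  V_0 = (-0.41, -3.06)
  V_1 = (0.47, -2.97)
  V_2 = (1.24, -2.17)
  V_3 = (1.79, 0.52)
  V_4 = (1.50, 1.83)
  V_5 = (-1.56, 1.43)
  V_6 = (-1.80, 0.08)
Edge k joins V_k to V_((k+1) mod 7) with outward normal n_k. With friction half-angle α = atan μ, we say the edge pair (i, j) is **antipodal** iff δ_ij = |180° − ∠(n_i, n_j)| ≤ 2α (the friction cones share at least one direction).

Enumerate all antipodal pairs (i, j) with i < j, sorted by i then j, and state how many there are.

count = 7; pairs: (0,4), (1,4), (1,5), (2,5), (2,6), (3,5), (3,6)

α = atan 0.65 = 33.02°;  2α = 66.05°
n_0 = (+0.1017, -0.9948)
n_1 = (+0.7205, -0.6935)
n_2 = (+0.9797, -0.2003)
n_3 = (+0.9764, +0.2161)
n_4 = (-0.1296, +0.9916)
n_5 = (-0.9846, +0.1750)
n_6 = (-0.9144, -0.4048)
  (0,1): δ = 139.74°  ·
  (0,2): δ = 107.39°  ·
  (0,3): δ = 83.36°  ·
  (0,4): δ = 1.61°  ✓
  (0,5): δ = 74.08°  ·
  (0,6): δ = 108.04°  ·
  (1,2): δ = 147.65°  ·
  (1,3): δ = 123.61°  ·
  (1,4): δ = 38.65°  ✓
  (1,5): δ = 33.82°  ✓
  (1,6): δ = 67.78°  ·
  (2,3): δ = 155.96°  ·
  (2,4): δ = 71.00°  ·
  (2,5): δ = 1.47°  ✓
  (2,6): δ = 35.43°  ✓
  (3,4): δ = 95.04°  ·
  (3,5): δ = 22.56°  ✓
  (3,6): δ = 11.40°  ✓
  (4,5): δ = 107.53°  ·
  (4,6): δ = 73.57°  ·
  (5,6): δ = 146.04°  ·
antipodal pairs: 7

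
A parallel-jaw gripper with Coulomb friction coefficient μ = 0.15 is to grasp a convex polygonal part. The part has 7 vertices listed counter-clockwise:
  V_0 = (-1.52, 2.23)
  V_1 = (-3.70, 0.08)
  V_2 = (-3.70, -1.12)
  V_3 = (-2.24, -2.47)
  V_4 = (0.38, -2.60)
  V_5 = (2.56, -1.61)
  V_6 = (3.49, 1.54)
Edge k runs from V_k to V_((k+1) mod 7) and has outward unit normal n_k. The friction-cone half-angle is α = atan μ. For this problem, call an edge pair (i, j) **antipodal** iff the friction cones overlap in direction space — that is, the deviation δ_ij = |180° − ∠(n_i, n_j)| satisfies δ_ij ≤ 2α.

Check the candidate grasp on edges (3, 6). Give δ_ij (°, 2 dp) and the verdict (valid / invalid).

δ = 5.00°, valid

α = atan 0.15 = 8.53°;  2α = 17.06°
edge 3: e_3 = (+2.62, -0.13);  n_3 = (-0.0496, -0.9988)
edge 6: e_6 = (-5.01, +0.69);  n_6 = (+0.1364, +0.9906)
∠(n_3, n_6) = 175.00°
δ = |180° − 175.00°| = 5.00°
5.00° ≤ 2α = 17.06°  →  valid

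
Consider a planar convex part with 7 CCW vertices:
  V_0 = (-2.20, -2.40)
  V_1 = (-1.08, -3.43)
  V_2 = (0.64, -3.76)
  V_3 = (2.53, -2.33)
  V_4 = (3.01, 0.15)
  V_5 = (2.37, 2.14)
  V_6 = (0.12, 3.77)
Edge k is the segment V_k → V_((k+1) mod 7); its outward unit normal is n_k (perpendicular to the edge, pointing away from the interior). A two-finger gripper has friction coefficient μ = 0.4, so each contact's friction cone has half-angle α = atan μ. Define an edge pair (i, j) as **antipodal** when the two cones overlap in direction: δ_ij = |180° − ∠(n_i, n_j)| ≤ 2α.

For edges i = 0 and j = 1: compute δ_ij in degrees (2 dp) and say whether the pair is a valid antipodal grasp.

α = atan 0.4 = 21.80°;  2α = 43.60°
edge 0: e_0 = (+1.12, -1.03);  n_0 = (-0.6769, -0.7361)
edge 1: e_1 = (+1.72, -0.33);  n_1 = (-0.1884, -0.9821)
∠(n_0, n_1) = 31.74°
δ = |180° − 31.74°| = 148.26°
148.26° > 2α = 43.60°  →  invalid

δ = 148.26°, invalid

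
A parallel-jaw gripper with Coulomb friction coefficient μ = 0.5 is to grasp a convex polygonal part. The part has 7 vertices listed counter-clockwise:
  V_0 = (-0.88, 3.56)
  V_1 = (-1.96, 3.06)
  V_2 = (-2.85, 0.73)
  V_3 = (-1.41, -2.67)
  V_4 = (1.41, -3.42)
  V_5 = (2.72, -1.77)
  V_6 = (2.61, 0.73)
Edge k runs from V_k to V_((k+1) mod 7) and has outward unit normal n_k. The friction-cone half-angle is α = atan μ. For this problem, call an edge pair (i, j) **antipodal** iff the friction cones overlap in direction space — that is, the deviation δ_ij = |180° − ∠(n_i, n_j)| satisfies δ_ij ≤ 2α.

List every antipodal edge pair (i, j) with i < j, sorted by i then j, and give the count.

count = 7; pairs: (0,3), (0,4), (1,4), (1,5), (2,5), (2,6), (3,6)

α = atan 0.5 = 26.57°;  2α = 53.13°
n_0 = (-0.4201, +0.9075)
n_1 = (-0.9342, +0.3568)
n_2 = (-0.9208, -0.3900)
n_3 = (-0.2570, -0.9664)
n_4 = (+0.7832, -0.6218)
n_5 = (+0.9990, +0.0440)
n_6 = (+0.6298, +0.7767)
  (0,1): δ = 135.75°  ·
  (0,2): δ = 91.89°  ·
  (0,3): δ = 39.74°  ✓
  (0,4): δ = 26.71°  ✓
  (0,5): δ = 67.68°  ·
  (0,6): δ = 116.12°  ·
  (1,2): δ = 136.14°  ·
  (1,3): δ = 83.99°  ·
  (1,4): δ = 17.54°  ✓
  (1,5): δ = 23.42°  ✓
  (1,6): δ = 71.87°  ·
  (2,3): δ = 127.85°  ·
  (2,4): δ = 61.40°  ·
  (2,5): δ = 20.43°  ✓
  (2,6): δ = 28.01°  ✓
  (3,4): δ = 113.55°  ·
  (3,5): δ = 72.59°  ·
  (3,6): δ = 24.14°  ✓
  (4,5): δ = 139.03°  ·
  (4,6): δ = 90.59°  ·
  (5,6): δ = 131.56°  ·
antipodal pairs: 7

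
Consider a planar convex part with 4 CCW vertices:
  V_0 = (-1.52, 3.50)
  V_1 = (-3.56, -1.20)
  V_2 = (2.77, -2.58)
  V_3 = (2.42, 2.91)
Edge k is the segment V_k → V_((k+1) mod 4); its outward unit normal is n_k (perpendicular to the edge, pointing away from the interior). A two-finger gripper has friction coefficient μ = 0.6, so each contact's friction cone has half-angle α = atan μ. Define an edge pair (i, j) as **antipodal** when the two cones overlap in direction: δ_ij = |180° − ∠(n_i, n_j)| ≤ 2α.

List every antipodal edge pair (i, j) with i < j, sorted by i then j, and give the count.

count = 2; pairs: (0,2), (1,3)

α = atan 0.6 = 30.96°;  2α = 61.93°
n_0 = (-0.9173, +0.3982)
n_1 = (-0.2130, -0.9771)
n_2 = (+0.9980, +0.0636)
n_3 = (+0.1481, +0.9890)
  (0,1): δ = 78.84°  ·
  (0,2): δ = 27.11°  ✓
  (0,3): δ = 104.95°  ·
  (1,2): δ = 74.05°  ·
  (1,3): δ = 3.78°  ✓
  (2,3): δ = 102.16°  ·
antipodal pairs: 2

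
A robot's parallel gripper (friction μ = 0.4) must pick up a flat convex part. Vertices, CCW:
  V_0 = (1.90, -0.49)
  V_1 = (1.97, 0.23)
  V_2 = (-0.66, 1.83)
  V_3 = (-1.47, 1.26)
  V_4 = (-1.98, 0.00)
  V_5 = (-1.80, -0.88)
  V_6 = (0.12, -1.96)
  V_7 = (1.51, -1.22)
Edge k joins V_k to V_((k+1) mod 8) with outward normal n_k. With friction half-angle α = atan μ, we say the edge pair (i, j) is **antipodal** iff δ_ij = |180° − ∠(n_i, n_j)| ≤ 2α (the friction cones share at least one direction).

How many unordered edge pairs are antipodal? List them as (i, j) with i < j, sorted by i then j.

count = 8; pairs: (0,3), (0,4), (1,5), (2,6), (2,7), (3,6), (3,7), (4,7)

α = atan 0.4 = 21.80°;  2α = 43.60°
n_0 = (+0.9953, -0.0968)
n_1 = (+0.5197, +0.8543)
n_2 = (-0.5755, +0.8178)
n_3 = (-0.9269, +0.3752)
n_4 = (-0.9797, -0.2004)
n_5 = (-0.4903, -0.8716)
n_6 = (+0.4699, -0.8827)
n_7 = (+0.8820, -0.4712)
  (0,1): δ = 115.76°  ·
  (0,2): δ = 49.31°  ·
  (0,3): δ = 16.48°  ✓
  (0,4): δ = 17.11°  ✓
  (0,5): δ = 66.20°  ·
  (0,6): δ = 123.58°  ·
  (0,7): δ = 157.44°  ·
  (1,2): δ = 113.55°  ·
  (1,3): δ = 80.72°  ·
  (1,4): δ = 47.13°  ·
  (1,5): δ = 1.96°  ✓
  (1,6): δ = 59.34°  ·
  (1,7): δ = 93.20°  ·
  (2,3): δ = 147.17°  ·
  (2,4): δ = 113.57°  ·
  (2,5): δ = 64.49°  ·
  (2,6): δ = 7.10°  ✓
  (2,7): δ = 26.75°  ✓
  (3,4): δ = 146.40°  ·
  (3,5): δ = 97.32°  ·
  (3,6): δ = 39.93°  ✓
  (3,7): δ = 6.08°  ✓
  (4,5): δ = 130.92°  ·
  (4,6): δ = 73.53°  ·
  (4,7): δ = 39.67°  ✓
  (5,6): δ = 122.61°  ·
  (5,7): δ = 88.76°  ·
  (6,7): δ = 146.14°  ·
antipodal pairs: 8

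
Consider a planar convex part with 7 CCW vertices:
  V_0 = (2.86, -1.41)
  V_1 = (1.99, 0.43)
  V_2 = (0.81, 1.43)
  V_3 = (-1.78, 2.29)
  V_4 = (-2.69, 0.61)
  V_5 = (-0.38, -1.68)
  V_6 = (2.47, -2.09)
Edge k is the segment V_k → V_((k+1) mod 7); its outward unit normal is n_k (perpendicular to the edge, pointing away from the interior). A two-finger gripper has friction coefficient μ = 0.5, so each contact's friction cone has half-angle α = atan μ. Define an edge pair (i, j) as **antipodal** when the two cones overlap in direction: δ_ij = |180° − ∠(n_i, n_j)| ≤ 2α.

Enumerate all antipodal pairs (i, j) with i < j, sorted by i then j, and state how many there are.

count = 6; pairs: (0,4), (1,4), (1,5), (2,4), (2,5), (3,6)

α = atan 0.5 = 26.57°;  2α = 53.13°
n_0 = (+0.9040, +0.4275)
n_1 = (+0.6465, +0.7629)
n_2 = (+0.3151, +0.9490)
n_3 = (-0.8793, +0.4763)
n_4 = (-0.7040, -0.7102)
n_5 = (-0.1424, -0.9898)
n_6 = (+0.8675, -0.4975)
  (0,1): δ = 155.59°  ·
  (0,2): δ = 133.67°  ·
  (0,3): δ = 53.75°  ·
  (0,4): δ = 19.94°  ✓
  (0,5): δ = 56.51°  ·
  (0,6): δ = 124.86°  ·
  (1,2): δ = 158.09°  ·
  (1,3): δ = 78.16°  ·
  (1,4): δ = 4.47°  ✓
  (1,5): δ = 32.09°  ✓
  (1,6): δ = 100.44°  ·
  (2,3): δ = 100.07°  ·
  (2,4): δ = 26.38°  ✓
  (2,5): δ = 10.18°  ✓
  (2,6): δ = 78.53°  ·
  (3,4): δ = 106.31°  ·
  (3,5): δ = 69.74°  ·
  (3,6): δ = 1.39°  ✓
  (4,5): δ = 143.44°  ·
  (4,6): δ = 75.08°  ·
  (5,6): δ = 111.65°  ·
antipodal pairs: 6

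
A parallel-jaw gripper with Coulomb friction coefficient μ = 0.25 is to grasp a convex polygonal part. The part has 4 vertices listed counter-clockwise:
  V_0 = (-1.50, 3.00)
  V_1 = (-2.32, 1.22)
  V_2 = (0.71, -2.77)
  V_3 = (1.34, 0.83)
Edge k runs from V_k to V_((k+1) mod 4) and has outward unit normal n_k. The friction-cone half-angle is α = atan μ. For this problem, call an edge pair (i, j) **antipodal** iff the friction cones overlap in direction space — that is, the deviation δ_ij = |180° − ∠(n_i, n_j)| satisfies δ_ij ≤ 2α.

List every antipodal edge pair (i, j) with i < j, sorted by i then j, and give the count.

α = atan 0.25 = 14.04°;  2α = 28.07°
n_0 = (-0.9083, +0.4184)
n_1 = (-0.7964, -0.6048)
n_2 = (+0.9850, -0.1724)
n_3 = (+0.6071, +0.7946)
  (0,1): δ = 118.05°  ·
  (0,2): δ = 14.81°  ✓
  (0,3): δ = 77.35°  ·
  (1,2): δ = 47.14°  ·
  (1,3): δ = 15.40°  ✓
  (2,3): δ = 117.46°  ·
antipodal pairs: 2

count = 2; pairs: (0,2), (1,3)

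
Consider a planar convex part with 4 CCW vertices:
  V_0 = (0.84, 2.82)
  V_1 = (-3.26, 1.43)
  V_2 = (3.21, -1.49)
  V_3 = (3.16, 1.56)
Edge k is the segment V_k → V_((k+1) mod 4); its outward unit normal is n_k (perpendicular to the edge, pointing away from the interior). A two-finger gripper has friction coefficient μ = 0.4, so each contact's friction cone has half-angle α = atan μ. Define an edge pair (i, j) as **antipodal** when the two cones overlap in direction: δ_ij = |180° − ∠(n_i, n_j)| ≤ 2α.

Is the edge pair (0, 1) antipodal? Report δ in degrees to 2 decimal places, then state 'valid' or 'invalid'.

α = atan 0.4 = 21.80°;  2α = 43.60°
edge 0: e_0 = (-4.10, -1.39);  n_0 = (-0.3211, +0.9471)
edge 1: e_1 = (+6.47, -2.92);  n_1 = (-0.4114, -0.9115)
∠(n_0, n_1) = 136.98°
δ = |180° − 136.98°| = 43.02°
43.02° ≤ 2α = 43.60°  →  valid

δ = 43.02°, valid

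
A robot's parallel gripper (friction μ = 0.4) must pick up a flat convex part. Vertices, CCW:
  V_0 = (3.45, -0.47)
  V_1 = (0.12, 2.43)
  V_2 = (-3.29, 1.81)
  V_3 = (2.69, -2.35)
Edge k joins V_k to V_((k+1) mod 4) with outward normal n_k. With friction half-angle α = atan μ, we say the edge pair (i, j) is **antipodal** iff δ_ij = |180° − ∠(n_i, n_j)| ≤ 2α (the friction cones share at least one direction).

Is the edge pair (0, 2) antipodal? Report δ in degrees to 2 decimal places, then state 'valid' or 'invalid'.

α = atan 0.4 = 21.80°;  2α = 43.60°
edge 0: e_0 = (-3.33, +2.90);  n_0 = (+0.6567, +0.7541)
edge 2: e_2 = (+5.98, -4.16);  n_2 = (-0.5711, -0.8209)
∠(n_0, n_2) = 173.77°
δ = |180° − 173.77°| = 6.23°
6.23° ≤ 2α = 43.60°  →  valid

δ = 6.23°, valid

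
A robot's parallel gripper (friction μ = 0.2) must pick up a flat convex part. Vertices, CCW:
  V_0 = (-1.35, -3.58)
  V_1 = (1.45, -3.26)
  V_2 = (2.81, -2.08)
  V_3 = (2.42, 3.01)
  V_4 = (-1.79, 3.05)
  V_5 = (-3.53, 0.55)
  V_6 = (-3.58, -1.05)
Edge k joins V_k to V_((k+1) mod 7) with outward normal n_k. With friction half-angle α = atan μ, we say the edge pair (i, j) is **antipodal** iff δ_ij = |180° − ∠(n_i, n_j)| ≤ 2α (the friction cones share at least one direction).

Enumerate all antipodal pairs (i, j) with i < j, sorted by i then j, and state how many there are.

α = atan 0.2 = 11.31°;  2α = 22.62°
n_0 = (+0.1135, -0.9935)
n_1 = (+0.6554, -0.7553)
n_2 = (+0.9971, +0.0764)
n_3 = (+0.0095, +1.0000)
n_4 = (-0.8208, +0.5713)
n_5 = (-0.9995, +0.0312)
n_6 = (-0.7502, -0.6612)
  (0,1): δ = 145.57°  ·
  (0,2): δ = 92.14°  ·
  (0,3): δ = 7.06°  ✓
  (0,4): δ = 48.64°  ·
  (0,5): δ = 81.69°  ·
  (0,6): δ = 124.87°  ·
  (1,2): δ = 126.56°  ·
  (1,3): δ = 41.49°  ·
  (1,4): δ = 14.22°  ✓
  (1,5): δ = 47.26°  ·
  (1,6): δ = 90.45°  ·
  (2,3): δ = 94.93°  ·
  (2,4): δ = 39.22°  ·
  (2,5): δ = 6.17°  ✓
  (2,6): δ = 37.01°  ·
  (3,4): δ = 124.29°  ·
  (3,5): δ = 91.25°  ·
  (3,6): δ = 48.06°  ·
  (4,5): δ = 146.95°  ·
  (4,6): δ = 103.77°  ·
  (5,6): δ = 136.82°  ·
antipodal pairs: 3

count = 3; pairs: (0,3), (1,4), (2,5)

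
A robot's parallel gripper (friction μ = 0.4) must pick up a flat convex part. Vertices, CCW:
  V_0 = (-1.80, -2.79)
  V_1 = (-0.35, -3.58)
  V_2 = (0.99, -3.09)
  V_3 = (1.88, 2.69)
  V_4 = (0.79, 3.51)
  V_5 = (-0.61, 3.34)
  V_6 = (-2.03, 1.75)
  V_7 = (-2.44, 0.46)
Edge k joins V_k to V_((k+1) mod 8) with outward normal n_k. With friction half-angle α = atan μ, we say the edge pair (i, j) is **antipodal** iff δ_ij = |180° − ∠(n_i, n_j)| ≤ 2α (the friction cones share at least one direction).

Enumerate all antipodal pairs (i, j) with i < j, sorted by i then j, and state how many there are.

count = 8; pairs: (0,3), (0,4), (1,4), (1,5), (2,5), (2,6), (2,7), (3,7)

α = atan 0.4 = 21.80°;  2α = 43.60°
n_0 = (-0.4784, -0.8781)
n_1 = (+0.3434, -0.9392)
n_2 = (+0.9884, -0.1522)
n_3 = (+0.6012, +0.7991)
n_4 = (-0.1205, +0.9927)
n_5 = (-0.7459, +0.6661)
n_6 = (-0.9530, +0.3029)
n_7 = (-0.9812, -0.1932)
  (0,1): δ = 131.33°  ·
  (0,2): δ = 70.17°  ·
  (0,3): δ = 8.37°  ✓
  (0,4): δ = 35.51°  ✓
  (0,5): δ = 76.82°  ·
  (0,6): δ = 100.95°  ·
  (0,7): δ = 129.72°  ·
  (1,2): δ = 118.84°  ·
  (1,3): δ = 57.04°  ·
  (1,4): δ = 13.16°  ✓
  (1,5): δ = 28.15°  ✓
  (1,6): δ = 52.28°  ·
  (1,7): δ = 81.05°  ·
  (2,3): δ = 118.20°  ·
  (2,4): δ = 74.32°  ·
  (2,5): δ = 33.01°  ✓
  (2,6): δ = 8.88°  ✓
  (2,7): δ = 19.89°  ✓
  (3,4): δ = 136.12°  ·
  (3,5): δ = 94.81°  ·
  (3,6): δ = 70.68°  ·
  (3,7): δ = 41.91°  ✓
  (4,5): δ = 138.69°  ·
  (4,6): δ = 114.56°  ·
  (4,7): δ = 85.78°  ·
  (5,6): δ = 155.86°  ·
  (5,7): δ = 127.09°  ·
  (6,7): δ = 151.23°  ·
antipodal pairs: 8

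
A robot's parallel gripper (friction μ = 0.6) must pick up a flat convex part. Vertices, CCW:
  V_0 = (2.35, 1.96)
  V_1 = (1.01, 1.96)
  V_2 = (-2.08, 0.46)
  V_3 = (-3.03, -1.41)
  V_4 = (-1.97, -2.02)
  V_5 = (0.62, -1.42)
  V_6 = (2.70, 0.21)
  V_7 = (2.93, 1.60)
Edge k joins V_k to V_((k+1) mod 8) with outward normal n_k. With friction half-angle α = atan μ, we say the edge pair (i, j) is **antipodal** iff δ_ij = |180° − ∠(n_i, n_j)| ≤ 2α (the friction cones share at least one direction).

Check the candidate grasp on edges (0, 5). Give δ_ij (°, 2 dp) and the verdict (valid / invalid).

δ = 38.08°, valid

α = atan 0.6 = 30.96°;  2α = 61.93°
edge 0: e_0 = (-1.34, +0.00);  n_0 = (+0.0000, +1.0000)
edge 5: e_5 = (+2.08, +1.63);  n_5 = (+0.6168, -0.7871)
∠(n_0, n_5) = 141.92°
δ = |180° − 141.92°| = 38.08°
38.08° ≤ 2α = 61.93°  →  valid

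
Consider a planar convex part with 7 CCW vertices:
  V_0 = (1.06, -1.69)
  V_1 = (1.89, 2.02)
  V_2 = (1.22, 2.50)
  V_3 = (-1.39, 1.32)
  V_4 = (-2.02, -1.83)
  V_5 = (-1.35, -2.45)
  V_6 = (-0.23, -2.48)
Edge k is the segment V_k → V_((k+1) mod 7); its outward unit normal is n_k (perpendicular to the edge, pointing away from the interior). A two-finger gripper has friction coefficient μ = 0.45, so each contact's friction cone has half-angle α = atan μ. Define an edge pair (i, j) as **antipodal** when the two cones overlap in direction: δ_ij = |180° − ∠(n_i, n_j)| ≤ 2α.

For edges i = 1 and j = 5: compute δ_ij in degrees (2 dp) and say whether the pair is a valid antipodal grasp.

α = atan 0.45 = 24.23°;  2α = 48.46°
edge 1: e_1 = (-0.67, +0.48);  n_1 = (+0.5824, +0.8129)
edge 5: e_5 = (+1.12, -0.03);  n_5 = (-0.0268, -0.9996)
∠(n_1, n_5) = 145.92°
δ = |180° − 145.92°| = 34.08°
34.08° ≤ 2α = 48.46°  →  valid

δ = 34.08°, valid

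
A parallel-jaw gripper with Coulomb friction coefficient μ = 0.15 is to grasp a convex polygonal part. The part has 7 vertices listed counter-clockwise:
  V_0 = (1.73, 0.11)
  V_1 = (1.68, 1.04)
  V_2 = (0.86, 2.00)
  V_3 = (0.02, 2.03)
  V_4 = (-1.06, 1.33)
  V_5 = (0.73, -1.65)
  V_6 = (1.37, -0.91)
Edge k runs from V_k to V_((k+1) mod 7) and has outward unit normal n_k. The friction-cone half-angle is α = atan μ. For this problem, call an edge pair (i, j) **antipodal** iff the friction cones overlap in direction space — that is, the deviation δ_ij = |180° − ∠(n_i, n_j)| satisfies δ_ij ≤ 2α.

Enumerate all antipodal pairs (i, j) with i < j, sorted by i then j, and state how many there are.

α = atan 0.15 = 8.53°;  2α = 17.06°
n_0 = (+0.9986, +0.0537)
n_1 = (+0.7604, +0.6495)
n_2 = (+0.0357, +0.9994)
n_3 = (-0.5439, +0.8392)
n_4 = (-0.8572, -0.5149)
n_5 = (+0.7564, -0.6542)
n_6 = (+0.9430, -0.3328)
  (0,1): δ = 142.57°  ·
  (0,2): δ = 95.12°  ·
  (0,3): δ = 60.13°  ·
  (0,4): δ = 27.91°  ·
  (0,5): δ = 136.07°  ·
  (0,6): δ = 157.48°  ·
  (1,2): δ = 132.55°  ·
  (1,3): δ = 97.55°  ·
  (1,4): δ = 9.51°  ✓
  (1,5): δ = 98.64°  ·
  (1,6): δ = 120.06°  ·
  (2,3): δ = 145.01°  ·
  (2,4): δ = 56.96°  ·
  (2,5): δ = 51.19°  ·
  (2,6): δ = 72.61°  ·
  (3,4): δ = 91.96°  ·
  (3,5): δ = 16.20°  ✓
  (3,6): δ = 37.61°  ·
  (4,5): δ = 71.85°  ·
  (4,6): δ = 50.43°  ·
  (5,6): δ = 158.58°  ·
antipodal pairs: 2

count = 2; pairs: (1,4), (3,5)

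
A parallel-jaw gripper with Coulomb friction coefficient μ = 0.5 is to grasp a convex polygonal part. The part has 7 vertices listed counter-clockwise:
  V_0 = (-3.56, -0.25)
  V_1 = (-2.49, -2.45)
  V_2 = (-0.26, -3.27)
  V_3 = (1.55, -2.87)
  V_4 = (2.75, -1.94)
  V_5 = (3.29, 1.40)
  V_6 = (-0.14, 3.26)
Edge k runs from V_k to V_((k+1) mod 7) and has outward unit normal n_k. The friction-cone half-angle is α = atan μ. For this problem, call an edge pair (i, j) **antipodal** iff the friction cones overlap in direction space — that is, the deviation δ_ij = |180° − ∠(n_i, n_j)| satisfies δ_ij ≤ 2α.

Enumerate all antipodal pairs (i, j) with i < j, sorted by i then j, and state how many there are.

count = 7; pairs: (0,4), (0,5), (1,5), (2,5), (2,6), (3,6), (4,6)

α = atan 0.5 = 26.57°;  2α = 53.13°
n_0 = (-0.8993, -0.4374)
n_1 = (-0.3451, -0.9386)
n_2 = (+0.2158, -0.9764)
n_3 = (+0.6126, -0.7904)
n_4 = (+0.9872, -0.1596)
n_5 = (+0.4767, +0.8791)
n_6 = (-0.7162, +0.6979)
  (0,1): δ = 136.13°  ·
  (0,2): δ = 103.47°  ·
  (0,3): δ = 78.16°  ·
  (0,4): δ = 35.12°  ✓
  (0,5): δ = 35.59°  ✓
  (0,6): δ = 109.81°  ·
  (1,2): δ = 147.35°  ·
  (1,3): δ = 122.04°  ·
  (1,4): δ = 78.99°  ·
  (1,5): δ = 8.28°  ✓
  (1,6): δ = 65.93°  ·
  (2,3): δ = 154.69°  ·
  (2,4): δ = 111.65°  ·
  (2,5): δ = 40.93°  ✓
  (2,6): δ = 33.28°  ✓
  (3,4): δ = 136.96°  ·
  (3,5): δ = 66.25°  ·
  (3,6): δ = 7.97°  ✓
  (4,5): δ = 109.29°  ·
  (4,6): δ = 35.07°  ✓
  (5,6): δ = 105.79°  ·
antipodal pairs: 7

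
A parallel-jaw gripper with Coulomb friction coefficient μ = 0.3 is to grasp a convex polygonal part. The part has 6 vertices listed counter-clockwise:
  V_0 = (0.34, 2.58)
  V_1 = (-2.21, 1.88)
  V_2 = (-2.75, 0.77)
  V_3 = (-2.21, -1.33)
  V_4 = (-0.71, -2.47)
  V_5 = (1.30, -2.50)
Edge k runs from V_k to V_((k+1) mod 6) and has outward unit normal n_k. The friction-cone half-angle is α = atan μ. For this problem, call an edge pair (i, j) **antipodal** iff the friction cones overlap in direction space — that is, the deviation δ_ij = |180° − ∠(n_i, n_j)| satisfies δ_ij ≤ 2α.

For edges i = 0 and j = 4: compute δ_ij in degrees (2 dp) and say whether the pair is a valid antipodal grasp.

δ = 16.21°, valid

α = atan 0.3 = 16.70°;  2α = 33.40°
edge 0: e_0 = (-2.55, -0.70);  n_0 = (-0.2647, +0.9643)
edge 4: e_4 = (+2.01, -0.03);  n_4 = (-0.0149, -0.9999)
∠(n_0, n_4) = 163.79°
δ = |180° − 163.79°| = 16.21°
16.21° ≤ 2α = 33.40°  →  valid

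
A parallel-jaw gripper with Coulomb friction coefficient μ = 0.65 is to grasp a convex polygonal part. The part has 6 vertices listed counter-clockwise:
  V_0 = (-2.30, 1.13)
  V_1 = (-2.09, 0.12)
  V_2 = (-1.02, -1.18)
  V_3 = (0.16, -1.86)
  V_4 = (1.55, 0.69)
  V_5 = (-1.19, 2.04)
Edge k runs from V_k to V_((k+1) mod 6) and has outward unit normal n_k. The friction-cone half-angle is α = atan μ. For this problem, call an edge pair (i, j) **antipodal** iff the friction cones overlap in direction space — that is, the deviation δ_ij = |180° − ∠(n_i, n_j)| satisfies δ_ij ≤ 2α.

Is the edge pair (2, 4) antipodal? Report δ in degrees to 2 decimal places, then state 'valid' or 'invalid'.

α = atan 0.65 = 33.02°;  2α = 66.05°
edge 2: e_2 = (+1.18, -0.68);  n_2 = (-0.4993, -0.8664)
edge 4: e_4 = (-2.74, +1.35);  n_4 = (+0.4420, +0.8970)
∠(n_2, n_4) = 176.28°
δ = |180° − 176.28°| = 3.72°
3.72° ≤ 2α = 66.05°  →  valid

δ = 3.72°, valid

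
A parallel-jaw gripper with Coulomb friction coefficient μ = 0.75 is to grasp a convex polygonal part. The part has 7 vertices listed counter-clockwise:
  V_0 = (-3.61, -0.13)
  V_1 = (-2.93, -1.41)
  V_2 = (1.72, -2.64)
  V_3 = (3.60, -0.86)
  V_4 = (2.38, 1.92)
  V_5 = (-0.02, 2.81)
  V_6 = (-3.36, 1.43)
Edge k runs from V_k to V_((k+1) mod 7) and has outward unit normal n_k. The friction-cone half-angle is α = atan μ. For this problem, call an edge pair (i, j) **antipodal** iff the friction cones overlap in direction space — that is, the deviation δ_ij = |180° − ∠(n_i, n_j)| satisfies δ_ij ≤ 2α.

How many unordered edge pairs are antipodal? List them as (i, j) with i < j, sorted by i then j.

α = atan 0.75 = 36.87°;  2α = 73.74°
n_0 = (-0.8831, -0.4692)
n_1 = (-0.2557, -0.9668)
n_2 = (+0.6875, -0.7262)
n_3 = (+0.9157, +0.4019)
n_4 = (+0.3477, +0.9376)
n_5 = (-0.3819, +0.9242)
n_6 = (-0.9874, +0.1582)
  (0,1): δ = 132.80°  ·
  (0,2): δ = 74.54°  ·
  (0,3): δ = 4.29°  ✓
  (0,4): δ = 41.67°  ✓
  (0,5): δ = 84.47°  ·
  (0,6): δ = 142.92°  ·
  (1,2): δ = 121.75°  ·
  (1,3): δ = 51.49°  ✓
  (1,4): δ = 5.53°  ✓
  (1,5): δ = 37.27°  ✓
  (1,6): δ = 95.71°  ·
  (2,3): δ = 109.74°  ·
  (2,4): δ = 63.78°  ✓
  (2,5): δ = 20.99°  ✓
  (2,6): δ = 37.46°  ✓
  (3,4): δ = 134.04°  ·
  (3,5): δ = 91.25°  ·
  (3,6): δ = 32.80°  ✓
  (4,5): δ = 137.20°  ·
  (4,6): δ = 78.76°  ·
  (5,6): δ = 121.55°  ·
antipodal pairs: 9

count = 9; pairs: (0,3), (0,4), (1,3), (1,4), (1,5), (2,4), (2,5), (2,6), (3,6)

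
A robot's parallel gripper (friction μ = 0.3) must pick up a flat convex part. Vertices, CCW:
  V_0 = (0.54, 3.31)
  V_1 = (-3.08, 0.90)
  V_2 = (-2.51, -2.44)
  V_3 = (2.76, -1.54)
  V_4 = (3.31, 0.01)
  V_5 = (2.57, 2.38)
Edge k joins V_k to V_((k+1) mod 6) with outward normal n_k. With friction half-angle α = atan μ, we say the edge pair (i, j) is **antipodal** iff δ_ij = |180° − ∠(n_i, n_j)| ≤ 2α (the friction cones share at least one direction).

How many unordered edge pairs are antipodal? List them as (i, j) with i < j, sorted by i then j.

α = atan 0.3 = 16.70°;  2α = 33.40°
n_0 = (-0.5542, +0.8324)
n_1 = (-0.9857, -0.1682)
n_2 = (+0.1683, -0.9857)
n_3 = (+0.9424, -0.3344)
n_4 = (+0.9546, +0.2980)
n_5 = (+0.4165, +0.9091)
  (0,1): δ = 113.97°  ·
  (0,2): δ = 23.96°  ✓
  (0,3): δ = 36.81°  ·
  (0,4): δ = 73.69°  ·
  (0,5): δ = 121.73°  ·
  (1,2): δ = 89.99°  ·
  (1,3): δ = 29.22°  ✓
  (1,4): δ = 7.66°  ✓
  (1,5): δ = 55.70°  ·
  (2,3): δ = 119.23°  ·
  (2,4): δ = 82.35°  ·
  (2,5): δ = 34.31°  ·
  (3,4): δ = 143.12°  ·
  (3,5): δ = 95.08°  ·
  (4,5): δ = 131.95°  ·
antipodal pairs: 3

count = 3; pairs: (0,2), (1,3), (1,4)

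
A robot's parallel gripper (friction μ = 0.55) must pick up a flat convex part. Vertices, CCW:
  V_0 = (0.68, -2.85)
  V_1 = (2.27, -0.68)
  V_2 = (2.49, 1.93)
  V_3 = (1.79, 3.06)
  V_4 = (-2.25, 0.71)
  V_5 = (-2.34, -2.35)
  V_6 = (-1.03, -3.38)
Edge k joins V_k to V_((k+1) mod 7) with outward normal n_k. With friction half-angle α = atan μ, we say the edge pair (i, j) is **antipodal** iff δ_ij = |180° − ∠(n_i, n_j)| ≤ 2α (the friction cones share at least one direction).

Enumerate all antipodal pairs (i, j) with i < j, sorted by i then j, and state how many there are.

count = 8; pairs: (0,3), (0,4), (1,3), (1,4), (1,5), (2,4), (2,5), (3,6)

α = atan 0.55 = 28.81°;  2α = 57.62°
n_0 = (+0.8066, -0.5910)
n_1 = (+0.9965, -0.0840)
n_2 = (+0.8501, +0.5266)
n_3 = (-0.5028, +0.8644)
n_4 = (-0.9996, +0.0294)
n_5 = (-0.6181, -0.7861)
n_6 = (+0.2960, -0.9552)
  (0,1): δ = 148.59°  ·
  (0,2): δ = 111.99°  ·
  (0,3): δ = 23.58°  ✓
  (0,4): δ = 34.55°  ✓
  (0,5): δ = 88.05°  ·
  (0,6): δ = 143.45°  ·
  (1,2): δ = 143.40°  ·
  (1,3): δ = 55.00°  ✓
  (1,4): δ = 3.13°  ✓
  (1,5): δ = 56.64°  ✓
  (1,6): δ = 112.04°  ·
  (2,3): δ = 91.59°  ·
  (2,4): δ = 33.46°  ✓
  (2,5): δ = 20.05°  ✓
  (2,6): δ = 75.44°  ·
  (3,4): δ = 121.87°  ·
  (3,5): δ = 68.36°  ·
  (3,6): δ = 12.97°  ✓
  (4,5): δ = 126.49°  ·
  (4,6): δ = 71.09°  ·
  (5,6): δ = 124.60°  ·
antipodal pairs: 8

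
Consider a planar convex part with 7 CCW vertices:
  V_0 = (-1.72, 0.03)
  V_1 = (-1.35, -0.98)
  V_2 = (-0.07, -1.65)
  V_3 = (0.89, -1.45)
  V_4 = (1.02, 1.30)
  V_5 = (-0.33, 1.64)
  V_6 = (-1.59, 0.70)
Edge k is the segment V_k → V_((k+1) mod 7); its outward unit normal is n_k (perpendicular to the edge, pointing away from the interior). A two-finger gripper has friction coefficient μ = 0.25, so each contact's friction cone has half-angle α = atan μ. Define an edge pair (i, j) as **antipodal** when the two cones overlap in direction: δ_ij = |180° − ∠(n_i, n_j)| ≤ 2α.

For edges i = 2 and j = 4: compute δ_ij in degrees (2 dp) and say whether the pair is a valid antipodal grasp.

δ = 25.90°, valid

α = atan 0.25 = 14.04°;  2α = 28.07°
edge 2: e_2 = (+0.96, +0.20);  n_2 = (+0.2040, -0.9790)
edge 4: e_4 = (-1.35, +0.34);  n_4 = (+0.2442, +0.9697)
∠(n_2, n_4) = 154.10°
δ = |180° − 154.10°| = 25.90°
25.90° ≤ 2α = 28.07°  →  valid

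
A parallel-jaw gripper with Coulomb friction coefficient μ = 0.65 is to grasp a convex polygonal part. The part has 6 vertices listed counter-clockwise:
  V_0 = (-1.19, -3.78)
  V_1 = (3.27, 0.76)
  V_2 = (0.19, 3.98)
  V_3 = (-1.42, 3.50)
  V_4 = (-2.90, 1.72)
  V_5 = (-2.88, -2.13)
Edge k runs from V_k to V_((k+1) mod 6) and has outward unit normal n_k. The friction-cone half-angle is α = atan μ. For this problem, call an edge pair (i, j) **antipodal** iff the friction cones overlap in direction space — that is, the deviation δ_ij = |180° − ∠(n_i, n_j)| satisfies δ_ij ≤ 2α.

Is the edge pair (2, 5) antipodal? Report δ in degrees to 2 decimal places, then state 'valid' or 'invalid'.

α = atan 0.65 = 33.02°;  2α = 66.05°
edge 2: e_2 = (-1.61, -0.48);  n_2 = (-0.2857, +0.9583)
edge 5: e_5 = (+1.69, -1.65);  n_5 = (-0.6986, -0.7155)
∠(n_2, n_5) = 119.08°
δ = |180° − 119.08°| = 60.92°
60.92° ≤ 2α = 66.05°  →  valid

δ = 60.92°, valid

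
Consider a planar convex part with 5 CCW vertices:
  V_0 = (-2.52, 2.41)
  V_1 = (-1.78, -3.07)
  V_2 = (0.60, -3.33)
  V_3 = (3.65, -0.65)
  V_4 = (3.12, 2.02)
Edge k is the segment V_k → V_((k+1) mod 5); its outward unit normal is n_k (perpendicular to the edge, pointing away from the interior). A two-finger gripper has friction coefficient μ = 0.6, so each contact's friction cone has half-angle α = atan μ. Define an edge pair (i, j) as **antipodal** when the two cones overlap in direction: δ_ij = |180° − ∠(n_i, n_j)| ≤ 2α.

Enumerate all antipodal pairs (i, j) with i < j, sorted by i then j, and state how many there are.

α = atan 0.6 = 30.96°;  2α = 61.93°
n_0 = (-0.9910, -0.1338)
n_1 = (-0.1086, -0.9941)
n_2 = (+0.6601, -0.7512)
n_3 = (+0.9809, +0.1947)
n_4 = (+0.0690, +0.9976)
  (0,1): δ = 103.92°  ·
  (0,2): δ = 56.39°  ✓
  (0,3): δ = 3.54°  ✓
  (0,4): δ = 78.35°  ·
  (1,2): δ = 132.46°  ·
  (1,3): δ = 72.54°  ·
  (1,4): δ = 2.28°  ✓
  (2,3): δ = 120.08°  ·
  (2,4): δ = 45.26°  ✓
  (3,4): δ = 105.18°  ·
antipodal pairs: 4

count = 4; pairs: (0,2), (0,3), (1,4), (2,4)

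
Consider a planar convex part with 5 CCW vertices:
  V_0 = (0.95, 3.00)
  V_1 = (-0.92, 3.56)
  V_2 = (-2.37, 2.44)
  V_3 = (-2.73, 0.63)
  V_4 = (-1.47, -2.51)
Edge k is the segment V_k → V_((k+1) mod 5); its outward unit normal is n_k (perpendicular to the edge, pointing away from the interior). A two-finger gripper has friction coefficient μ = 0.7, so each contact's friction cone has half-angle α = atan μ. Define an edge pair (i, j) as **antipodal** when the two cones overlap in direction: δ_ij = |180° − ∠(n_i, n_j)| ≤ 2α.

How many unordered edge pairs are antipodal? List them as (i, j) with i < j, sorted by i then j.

count = 4; pairs: (0,3), (1,4), (2,4), (3,4)

α = atan 0.7 = 34.99°;  2α = 69.98°
n_0 = (+0.2869, +0.9580)
n_1 = (-0.6113, +0.7914)
n_2 = (-0.9808, +0.1951)
n_3 = (-0.9281, -0.3724)
n_4 = (+0.9156, -0.4021)
  (0,1): δ = 125.65°  ·
  (0,2): δ = 84.58°  ·
  (0,3): δ = 51.46°  ✓
  (0,4): δ = 82.96°  ·
  (1,2): δ = 138.93°  ·
  (1,3): δ = 105.82°  ·
  (1,4): δ = 28.61°  ✓
  (2,3): δ = 146.89°  ·
  (2,4): δ = 12.46°  ✓
  (3,4): δ = 45.58°  ✓
antipodal pairs: 4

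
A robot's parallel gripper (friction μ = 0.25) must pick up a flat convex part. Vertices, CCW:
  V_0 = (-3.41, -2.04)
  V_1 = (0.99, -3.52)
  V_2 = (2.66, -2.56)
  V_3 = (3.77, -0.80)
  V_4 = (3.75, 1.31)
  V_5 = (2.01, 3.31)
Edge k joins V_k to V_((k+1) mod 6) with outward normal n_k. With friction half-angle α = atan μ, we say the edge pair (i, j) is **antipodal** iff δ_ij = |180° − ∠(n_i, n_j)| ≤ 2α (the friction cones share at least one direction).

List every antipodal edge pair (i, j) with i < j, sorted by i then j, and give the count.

count = 2; pairs: (1,5), (2,5)

α = atan 0.25 = 14.04°;  2α = 28.07°
n_0 = (-0.3188, -0.9478)
n_1 = (+0.4984, -0.8670)
n_2 = (+0.8458, -0.5335)
n_3 = (+1.0000, +0.0095)
n_4 = (+0.7544, +0.6564)
n_5 = (-0.7025, +0.7117)
  (0,1): δ = 131.52°  ·
  (0,2): δ = 103.65°  ·
  (0,3): δ = 70.87°  ·
  (0,4): δ = 30.39°  ·
  (0,5): δ = 63.22°  ·
  (1,2): δ = 152.13°  ·
  (1,3): δ = 119.35°  ·
  (1,4): δ = 78.87°  ·
  (1,5): δ = 14.74°  ✓
  (2,3): δ = 147.22°  ·
  (2,4): δ = 106.74°  ·
  (2,5): δ = 13.13°  ✓
  (3,4): δ = 139.52°  ·
  (3,5): δ = 45.92°  ·
  (4,5): δ = 86.40°  ·
antipodal pairs: 2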